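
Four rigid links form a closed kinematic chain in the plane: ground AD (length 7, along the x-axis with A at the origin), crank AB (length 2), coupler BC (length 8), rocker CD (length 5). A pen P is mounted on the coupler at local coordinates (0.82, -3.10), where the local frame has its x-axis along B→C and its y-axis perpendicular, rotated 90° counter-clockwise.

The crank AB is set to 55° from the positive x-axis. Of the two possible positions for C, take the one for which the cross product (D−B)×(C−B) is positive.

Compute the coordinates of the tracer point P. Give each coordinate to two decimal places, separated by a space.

3.11 -0.89

A=(0,0), D=(7.00,0)
B = A + 2.00·(cos55°, sin55°) = (1.1472, 1.6383)
|BD| = 6.0778
circle(B,8.00) ∩ circle(D,5.00): a=6.2473, h=4.9971
  candidates: C₊=(8.5102,4.7665) cross=30.372; C₋=(5.8162,-4.8578) cross=-30.372
  mode + wants cross > 0 → take C=(8.5102,4.7665) (cross=30.372)
ex = (C−B)/|BC| = (0.9204,0.3910); ey = (-0.3910,0.9204)
P = B + 0.82·ex + -3.10·ey = (3.1140,-0.8942)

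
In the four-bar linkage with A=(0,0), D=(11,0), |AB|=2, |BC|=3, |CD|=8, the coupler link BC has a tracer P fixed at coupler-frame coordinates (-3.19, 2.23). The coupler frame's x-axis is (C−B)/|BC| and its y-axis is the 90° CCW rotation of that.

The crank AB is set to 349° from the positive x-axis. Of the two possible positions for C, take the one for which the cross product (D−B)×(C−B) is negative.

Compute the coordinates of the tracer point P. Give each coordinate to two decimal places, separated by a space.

2.16 3.51

A=(0,0), D=(11.00,0)
B = A + 2.00·(cos349°, sin349°) = (1.9633, -0.3816)
|BD| = 9.0448
circle(B,3.00) ∩ circle(D,8.00): a=1.4820, h=2.6084
  candidates: C₊=(3.3339,2.2870) cross=23.592; C₋=(3.5540,-2.9252) cross=-23.592
  mode - wants cross < 0 → take C=(3.5540,-2.9252) (cross=-23.592)
ex = (C−B)/|BC| = (0.5302,-0.8478); ey = (0.8478,0.5302)
P = B + -3.19·ex + 2.23·ey = (2.1625,3.5055)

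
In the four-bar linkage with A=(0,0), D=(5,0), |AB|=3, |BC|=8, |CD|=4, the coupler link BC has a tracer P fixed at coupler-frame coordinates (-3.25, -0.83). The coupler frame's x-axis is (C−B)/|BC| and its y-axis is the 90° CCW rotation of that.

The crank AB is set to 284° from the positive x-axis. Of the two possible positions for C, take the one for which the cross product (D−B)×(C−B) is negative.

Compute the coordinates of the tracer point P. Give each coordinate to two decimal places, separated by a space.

-2.36 -4.23

A=(0,0), D=(5.00,0)
B = A + 3.00·(cos284°, sin284°) = (0.7258, -2.9109)
|BD| = 5.1713
circle(B,8.00) ∩ circle(D,4.00): a=7.2266, h=3.4316
  candidates: C₊=(4.7672,3.9932) cross=17.746; C₋=(8.6304,-1.6793) cross=-17.746
  mode - wants cross < 0 → take C=(8.6304,-1.6793) (cross=-17.746)
ex = (C−B)/|BC| = (0.9881,0.1539); ey = (-0.1539,0.9881)
P = B + -3.25·ex + -0.83·ey = (-2.3577,-4.2313)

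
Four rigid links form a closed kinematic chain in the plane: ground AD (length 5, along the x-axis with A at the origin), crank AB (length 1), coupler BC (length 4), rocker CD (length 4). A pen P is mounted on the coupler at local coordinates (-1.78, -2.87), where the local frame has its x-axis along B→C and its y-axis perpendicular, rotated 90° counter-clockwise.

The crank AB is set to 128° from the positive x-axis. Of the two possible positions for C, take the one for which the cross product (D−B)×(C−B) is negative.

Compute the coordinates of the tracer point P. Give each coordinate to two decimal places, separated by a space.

A=(0,0), D=(5.00,0)
B = A + 1.00·(cos128°, sin128°) = (-0.6157, 0.7880)
|BD| = 5.6707
circle(B,4.00) ∩ circle(D,4.00): a=2.8353, h=2.8215
  candidates: C₊=(2.5843,3.1881) cross=16.000; C₋=(1.8001,-2.4001) cross=-16.000
  mode - wants cross < 0 → take C=(1.8001,-2.4001) (cross=-16.000)
ex = (C−B)/|BC| = (0.6039,-0.7970); ey = (0.7970,0.6039)
P = B + -1.78·ex + -2.87·ey = (-3.9782,0.4734)

-3.98 0.47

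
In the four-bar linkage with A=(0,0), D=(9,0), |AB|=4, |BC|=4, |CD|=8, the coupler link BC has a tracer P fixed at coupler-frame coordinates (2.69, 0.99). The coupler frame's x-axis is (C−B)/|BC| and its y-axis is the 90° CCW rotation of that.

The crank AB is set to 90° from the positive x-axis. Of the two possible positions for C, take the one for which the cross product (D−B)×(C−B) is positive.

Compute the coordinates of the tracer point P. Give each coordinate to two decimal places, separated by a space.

A=(0,0), D=(9.00,0)
B = A + 4.00·(cos90°, sin90°) = (0.0000, 4.0000)
|BD| = 9.8489
circle(B,4.00) ∩ circle(D,8.00): a=2.4876, h=3.1324
  candidates: C₊=(3.5454,5.8521) cross=30.850; C₋=(1.0010,0.1273) cross=-30.850
  mode + wants cross > 0 → take C=(3.5454,5.8521) (cross=30.850)
ex = (C−B)/|BC| = (0.8863,0.4630); ey = (-0.4630,0.8863)
P = B + 2.69·ex + 0.99·ey = (1.9259,6.1230)

1.93 6.12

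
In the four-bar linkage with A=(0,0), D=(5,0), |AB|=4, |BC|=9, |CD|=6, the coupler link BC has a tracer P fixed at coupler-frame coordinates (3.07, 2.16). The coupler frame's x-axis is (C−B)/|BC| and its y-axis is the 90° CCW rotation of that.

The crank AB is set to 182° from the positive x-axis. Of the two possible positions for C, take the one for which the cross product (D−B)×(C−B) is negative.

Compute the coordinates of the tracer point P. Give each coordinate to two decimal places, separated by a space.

A=(0,0), D=(5.00,0)
B = A + 4.00·(cos182°, sin182°) = (-3.9976, -0.1396)
|BD| = 8.9986
circle(B,9.00) ∩ circle(D,6.00): a=6.9997, h=5.6572
  candidates: C₊=(2.9135,5.6255) cross=50.907; C₋=(3.0891,-5.6876) cross=-50.907
  mode - wants cross < 0 → take C=(3.0891,-5.6876) (cross=-50.907)
ex = (C−B)/|BC| = (0.7874,-0.6164); ey = (0.6164,0.7874)
P = B + 3.07·ex + 2.16·ey = (-0.2487,-0.3313)

-0.25 -0.33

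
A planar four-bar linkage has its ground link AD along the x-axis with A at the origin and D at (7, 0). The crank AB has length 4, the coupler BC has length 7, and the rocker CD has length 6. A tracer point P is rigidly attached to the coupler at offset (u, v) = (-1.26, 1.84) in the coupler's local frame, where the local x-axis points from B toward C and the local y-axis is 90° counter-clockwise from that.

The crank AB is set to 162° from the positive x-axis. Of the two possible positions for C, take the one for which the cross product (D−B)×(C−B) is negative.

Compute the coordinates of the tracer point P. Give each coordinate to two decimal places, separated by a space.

-3.70 3.46

A=(0,0), D=(7.00,0)
B = A + 4.00·(cos162°, sin162°) = (-3.8042, 1.2361)
|BD| = 10.8747
circle(B,7.00) ∩ circle(D,6.00): a=6.0351, h=3.5465
  candidates: C₊=(2.5948,4.0736) cross=38.568; C₋=(1.7886,-2.9735) cross=-38.568
  mode - wants cross < 0 → take C=(1.7886,-2.9735) (cross=-38.568)
ex = (C−B)/|BC| = (0.7990,-0.6014); ey = (0.6014,0.7990)
P = B + -1.26·ex + 1.84·ey = (-3.7044,3.4639)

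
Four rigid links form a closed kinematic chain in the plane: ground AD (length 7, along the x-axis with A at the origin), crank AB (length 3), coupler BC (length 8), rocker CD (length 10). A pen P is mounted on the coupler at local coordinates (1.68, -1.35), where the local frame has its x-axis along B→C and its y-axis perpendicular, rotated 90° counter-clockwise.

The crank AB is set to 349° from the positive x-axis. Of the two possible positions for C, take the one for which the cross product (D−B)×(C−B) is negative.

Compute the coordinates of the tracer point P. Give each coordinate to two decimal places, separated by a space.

1.35 -2.02

A=(0,0), D=(7.00,0)
B = A + 3.00·(cos349°, sin349°) = (2.9449, -0.5724)
|BD| = 4.0953
circle(B,8.00) ∩ circle(D,10.00): a=-2.3476, h=7.6478
  candidates: C₊=(-0.4486,6.6722) cross=31.320; C₋=(1.6893,-8.4733) cross=-31.320
  mode - wants cross < 0 → take C=(1.6893,-8.4733) (cross=-31.320)
ex = (C−B)/|BC| = (-0.1569,-0.9876); ey = (0.9876,-0.1569)
P = B + 1.68·ex + -1.35·ey = (1.3479,-2.0197)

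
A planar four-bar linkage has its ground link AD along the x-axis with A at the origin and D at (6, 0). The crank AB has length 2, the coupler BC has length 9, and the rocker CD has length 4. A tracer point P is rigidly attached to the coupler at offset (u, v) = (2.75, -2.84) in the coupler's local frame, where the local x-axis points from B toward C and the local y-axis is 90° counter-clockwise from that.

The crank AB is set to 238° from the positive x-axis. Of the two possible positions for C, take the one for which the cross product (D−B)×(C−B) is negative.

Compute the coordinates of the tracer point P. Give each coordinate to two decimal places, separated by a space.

A=(0,0), D=(6.00,0)
B = A + 2.00·(cos238°, sin238°) = (-1.0598, -1.6961)
|BD| = 7.2607
circle(B,9.00) ∩ circle(D,4.00): a=8.1065, h=3.9096
  candidates: C₊=(5.9091,3.9990) cross=28.386; C₋=(7.7356,-3.6038) cross=-28.386
  mode - wants cross < 0 → take C=(7.7356,-3.6038) (cross=-28.386)
ex = (C−B)/|BC| = (0.9773,-0.2120); ey = (0.2120,0.9773)
P = B + 2.75·ex + -2.84·ey = (1.0257,-5.0545)

1.03 -5.05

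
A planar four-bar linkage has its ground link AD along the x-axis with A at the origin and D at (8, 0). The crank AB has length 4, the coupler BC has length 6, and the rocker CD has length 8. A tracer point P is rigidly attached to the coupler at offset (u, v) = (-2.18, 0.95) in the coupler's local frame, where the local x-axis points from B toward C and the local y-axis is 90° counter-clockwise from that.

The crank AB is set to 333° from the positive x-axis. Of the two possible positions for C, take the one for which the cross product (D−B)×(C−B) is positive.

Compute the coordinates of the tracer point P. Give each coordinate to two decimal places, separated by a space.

A=(0,0), D=(8.00,0)
B = A + 4.00·(cos333°, sin333°) = (3.5640, -1.8160)
|BD| = 4.7933
circle(B,6.00) ∩ circle(D,8.00): a=-0.5241, h=5.9771
  candidates: C₊=(0.8145,3.5170) cross=28.650; C₋=(5.3434,-7.5460) cross=-28.650
  mode + wants cross > 0 → take C=(0.8145,3.5170) (cross=28.650)
ex = (C−B)/|BC| = (-0.4582,0.8888); ey = (-0.8888,-0.4582)
P = B + -2.18·ex + 0.95·ey = (3.7186,-4.1889)

3.72 -4.19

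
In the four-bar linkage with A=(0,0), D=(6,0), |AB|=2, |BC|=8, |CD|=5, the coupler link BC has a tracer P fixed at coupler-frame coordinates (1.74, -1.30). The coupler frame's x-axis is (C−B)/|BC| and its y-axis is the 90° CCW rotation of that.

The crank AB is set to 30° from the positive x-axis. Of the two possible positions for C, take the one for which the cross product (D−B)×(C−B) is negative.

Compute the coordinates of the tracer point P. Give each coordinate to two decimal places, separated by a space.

1.96 -1.16

A=(0,0), D=(6.00,0)
B = A + 2.00·(cos30°, sin30°) = (1.7321, 1.0000)
|BD| = 4.3835
circle(B,8.00) ∩ circle(D,5.00): a=6.6402, h=4.4618
  candidates: C₊=(9.2150,3.8293) cross=19.558; C₋=(7.1793,-4.8589) cross=-19.558
  mode - wants cross < 0 → take C=(7.1793,-4.8589) (cross=-19.558)
ex = (C−B)/|BC| = (0.6809,-0.7324); ey = (0.7324,0.6809)
P = B + 1.74·ex + -1.30·ey = (1.9648,-1.1595)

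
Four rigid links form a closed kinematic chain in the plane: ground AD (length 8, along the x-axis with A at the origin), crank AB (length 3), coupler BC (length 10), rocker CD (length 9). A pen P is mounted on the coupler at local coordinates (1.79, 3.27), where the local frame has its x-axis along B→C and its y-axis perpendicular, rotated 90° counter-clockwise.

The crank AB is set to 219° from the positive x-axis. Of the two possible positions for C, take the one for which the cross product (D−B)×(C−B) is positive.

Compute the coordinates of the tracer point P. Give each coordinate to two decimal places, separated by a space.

-4.40 1.21

A=(0,0), D=(8.00,0)
B = A + 3.00·(cos219°, sin219°) = (-2.3314, -1.8880)
|BD| = 10.5025
circle(B,10.00) ∩ circle(D,9.00): a=6.1558, h=7.8807
  candidates: C₊=(2.3074,6.9710) cross=82.768; C₋=(5.1408,-8.5337) cross=-82.768
  mode + wants cross > 0 → take C=(2.3074,6.9710) (cross=82.768)
ex = (C−B)/|BC| = (0.4639,0.8859); ey = (-0.8859,0.4639)
P = B + 1.79·ex + 3.27·ey = (-4.3980,1.2147)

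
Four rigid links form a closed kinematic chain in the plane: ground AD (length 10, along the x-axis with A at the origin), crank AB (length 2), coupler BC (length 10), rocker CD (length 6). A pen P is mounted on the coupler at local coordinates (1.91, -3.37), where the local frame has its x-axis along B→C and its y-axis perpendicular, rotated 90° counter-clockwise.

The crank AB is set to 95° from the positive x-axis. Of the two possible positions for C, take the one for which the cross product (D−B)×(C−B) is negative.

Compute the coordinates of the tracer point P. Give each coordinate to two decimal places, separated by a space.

-1.23 -1.74

A=(0,0), D=(10.00,0)
B = A + 2.00·(cos95°, sin95°) = (-0.1743, 1.9924)
|BD| = 10.3676
circle(B,10.00) ∩ circle(D,6.00): a=8.2703, h=5.6215
  candidates: C₊=(9.0222,5.9198) cross=58.282; C₋=(6.8615,-5.1137) cross=-58.282
  mode - wants cross < 0 → take C=(6.8615,-5.1137) (cross=-58.282)
ex = (C−B)/|BC| = (0.7036,-0.7106); ey = (0.7106,0.7036)
P = B + 1.91·ex + -3.37·ey = (-1.2252,-1.7360)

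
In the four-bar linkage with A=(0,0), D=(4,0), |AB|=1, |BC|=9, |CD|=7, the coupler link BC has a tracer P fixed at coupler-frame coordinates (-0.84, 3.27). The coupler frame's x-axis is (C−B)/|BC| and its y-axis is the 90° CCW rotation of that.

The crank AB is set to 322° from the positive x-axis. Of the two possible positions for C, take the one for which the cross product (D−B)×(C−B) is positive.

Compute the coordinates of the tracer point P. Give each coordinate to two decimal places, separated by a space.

-2.36 0.61

A=(0,0), D=(4.00,0)
B = A + 1.00·(cos322°, sin322°) = (0.7880, -0.6157)
|BD| = 3.2705
circle(B,9.00) ∩ circle(D,7.00): a=6.5275, h=6.1961
  candidates: C₊=(6.0324,6.6985) cross=20.264; C₋=(8.3652,-5.4722) cross=-20.264
  mode + wants cross > 0 → take C=(6.0324,6.6985) (cross=20.264)
ex = (C−B)/|BC| = (0.5827,0.8127); ey = (-0.8127,0.5827)
P = B + -0.84·ex + 3.27·ey = (-2.3589,0.6072)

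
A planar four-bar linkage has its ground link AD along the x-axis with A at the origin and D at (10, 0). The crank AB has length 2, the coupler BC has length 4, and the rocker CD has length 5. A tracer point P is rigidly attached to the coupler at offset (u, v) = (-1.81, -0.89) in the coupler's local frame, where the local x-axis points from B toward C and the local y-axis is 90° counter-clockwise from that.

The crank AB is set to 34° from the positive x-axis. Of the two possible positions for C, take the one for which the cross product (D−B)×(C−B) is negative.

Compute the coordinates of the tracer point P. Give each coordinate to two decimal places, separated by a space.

-0.35 1.29

A=(0,0), D=(10.00,0)
B = A + 2.00·(cos34°, sin34°) = (1.6581, 1.1184)
|BD| = 8.4166
circle(B,4.00) ∩ circle(D,5.00): a=3.6736, h=1.5826
  candidates: C₊=(5.5094,2.1988) cross=13.320; C₋=(5.0888,-0.9383) cross=-13.320
  mode - wants cross < 0 → take C=(5.0888,-0.9383) (cross=-13.320)
ex = (C−B)/|BC| = (0.8577,-0.5142); ey = (0.5142,0.8577)
P = B + -1.81·ex + -0.89·ey = (-0.3520,1.2857)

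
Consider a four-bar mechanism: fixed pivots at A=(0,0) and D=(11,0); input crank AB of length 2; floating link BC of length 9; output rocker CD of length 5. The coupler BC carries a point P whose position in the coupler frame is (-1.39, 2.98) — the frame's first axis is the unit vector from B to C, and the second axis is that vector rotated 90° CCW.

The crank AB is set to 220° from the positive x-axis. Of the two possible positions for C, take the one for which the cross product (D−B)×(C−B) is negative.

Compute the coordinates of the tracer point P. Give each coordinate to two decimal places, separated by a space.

A=(0,0), D=(11.00,0)
B = A + 2.00·(cos220°, sin220°) = (-1.5321, -1.2856)
|BD| = 12.5979
circle(B,9.00) ∩ circle(D,5.00): a=8.5215, h=2.8954
  candidates: C₊=(6.6495,2.4643) cross=36.476; C₋=(7.2404,-3.2963) cross=-36.476
  mode - wants cross < 0 → take C=(7.2404,-3.2963) (cross=-36.476)
ex = (C−B)/|BC| = (0.9747,-0.2234); ey = (0.2234,0.9747)
P = B + -1.39·ex + 2.98·ey = (-2.2212,1.9296)

-2.22 1.93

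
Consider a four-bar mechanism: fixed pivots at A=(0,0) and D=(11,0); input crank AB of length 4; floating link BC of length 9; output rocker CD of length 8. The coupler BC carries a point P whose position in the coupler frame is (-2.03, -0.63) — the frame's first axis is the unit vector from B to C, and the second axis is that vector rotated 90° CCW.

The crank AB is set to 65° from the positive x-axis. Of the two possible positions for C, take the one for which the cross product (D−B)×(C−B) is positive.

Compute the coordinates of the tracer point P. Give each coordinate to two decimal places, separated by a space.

0.20 2.11

A=(0,0), D=(11.00,0)
B = A + 4.00·(cos65°, sin65°) = (1.6905, 3.6252)
|BD| = 9.9905
circle(B,9.00) ∩ circle(D,8.00): a=5.8460, h=6.8428
  candidates: C₊=(9.6211,7.8803) cross=68.363; C₋=(4.6550,-4.8725) cross=-68.363
  mode + wants cross > 0 → take C=(9.6211,7.8803) (cross=68.363)
ex = (C−B)/|BC| = (0.8812,0.4728); ey = (-0.4728,0.8812)
P = B + -2.03·ex + -0.63·ey = (0.1995,2.1103)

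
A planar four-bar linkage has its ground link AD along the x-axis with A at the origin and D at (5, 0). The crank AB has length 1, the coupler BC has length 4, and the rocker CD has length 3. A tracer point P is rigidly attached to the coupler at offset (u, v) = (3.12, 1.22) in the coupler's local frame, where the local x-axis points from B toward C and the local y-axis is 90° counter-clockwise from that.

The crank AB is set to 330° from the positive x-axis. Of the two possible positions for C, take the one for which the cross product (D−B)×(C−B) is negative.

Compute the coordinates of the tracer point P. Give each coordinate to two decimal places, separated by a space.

A=(0,0), D=(5.00,0)
B = A + 1.00·(cos330°, sin330°) = (0.8660, -0.5000)
|BD| = 4.1641
circle(B,4.00) ∩ circle(D,3.00): a=2.9226, h=2.7310
  candidates: C₊=(3.4395,2.5622) cross=11.372; C₋=(4.0954,-2.8604) cross=-11.372
  mode - wants cross < 0 → take C=(4.0954,-2.8604) (cross=-11.372)
ex = (C−B)/|BC| = (0.8073,-0.5901); ey = (0.5901,0.8073)
P = B + 3.12·ex + 1.22·ey = (4.1048,-1.3561)

4.10 -1.36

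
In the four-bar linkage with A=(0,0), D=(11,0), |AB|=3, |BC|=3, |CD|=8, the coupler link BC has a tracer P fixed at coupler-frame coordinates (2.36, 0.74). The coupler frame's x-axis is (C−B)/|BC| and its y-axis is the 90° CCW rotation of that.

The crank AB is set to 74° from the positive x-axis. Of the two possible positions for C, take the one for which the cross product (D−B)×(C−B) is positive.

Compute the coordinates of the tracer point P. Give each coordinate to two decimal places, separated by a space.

3.01 4.05

A=(0,0), D=(11.00,0)
B = A + 3.00·(cos74°, sin74°) = (0.8269, 2.8838)
|BD| = 10.5739
circle(B,3.00) ∩ circle(D,8.00): a=2.6862, h=1.3357
  candidates: C₊=(3.7756,3.4363) cross=14.124; C₋=(3.0470,0.8661) cross=-14.124
  mode + wants cross > 0 → take C=(3.7756,3.4363) (cross=14.124)
ex = (C−B)/|BC| = (0.9829,0.1842); ey = (-0.1842,0.9829)
P = B + 2.36·ex + 0.74·ey = (3.0103,4.0458)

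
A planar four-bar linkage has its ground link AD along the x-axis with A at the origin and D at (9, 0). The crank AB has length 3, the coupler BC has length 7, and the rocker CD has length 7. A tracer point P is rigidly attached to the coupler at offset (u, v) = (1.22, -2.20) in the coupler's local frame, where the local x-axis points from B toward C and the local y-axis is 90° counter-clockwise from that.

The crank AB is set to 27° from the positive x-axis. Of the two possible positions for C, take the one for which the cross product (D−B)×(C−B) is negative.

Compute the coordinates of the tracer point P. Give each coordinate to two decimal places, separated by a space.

A=(0,0), D=(9.00,0)
B = A + 3.00·(cos27°, sin27°) = (2.6730, 1.3620)
|BD| = 6.4719
circle(B,7.00) ∩ circle(D,7.00): a=3.2360, h=6.2071
  candidates: C₊=(7.1428,6.7491) cross=40.172; C₋=(4.5303,-5.3872) cross=-40.172
  mode - wants cross < 0 → take C=(4.5303,-5.3872) (cross=-40.172)
ex = (C−B)/|BC| = (0.2653,-0.9642); ey = (0.9642,0.2653)
P = B + 1.22·ex + -2.20·ey = (0.8756,-0.3980)

0.88 -0.40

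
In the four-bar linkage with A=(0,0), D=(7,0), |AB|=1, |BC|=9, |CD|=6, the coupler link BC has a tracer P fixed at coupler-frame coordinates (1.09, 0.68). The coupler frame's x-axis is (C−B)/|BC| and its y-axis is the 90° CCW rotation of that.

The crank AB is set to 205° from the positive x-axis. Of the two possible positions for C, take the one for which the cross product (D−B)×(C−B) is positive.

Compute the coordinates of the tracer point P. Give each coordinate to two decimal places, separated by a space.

-0.59 0.82

A=(0,0), D=(7.00,0)
B = A + 1.00·(cos205°, sin205°) = (-0.9063, -0.4226)
|BD| = 7.9176
circle(B,9.00) ∩ circle(D,6.00): a=6.8006, h=5.8951
  candidates: C₊=(5.5699,5.8271) cross=46.675; C₋=(6.1992,-5.9463) cross=-46.675
  mode + wants cross > 0 → take C=(5.5699,5.8271) (cross=46.675)
ex = (C−B)/|BC| = (0.7196,0.6944); ey = (-0.6944,0.7196)
P = B + 1.09·ex + 0.68·ey = (-0.5942,0.8236)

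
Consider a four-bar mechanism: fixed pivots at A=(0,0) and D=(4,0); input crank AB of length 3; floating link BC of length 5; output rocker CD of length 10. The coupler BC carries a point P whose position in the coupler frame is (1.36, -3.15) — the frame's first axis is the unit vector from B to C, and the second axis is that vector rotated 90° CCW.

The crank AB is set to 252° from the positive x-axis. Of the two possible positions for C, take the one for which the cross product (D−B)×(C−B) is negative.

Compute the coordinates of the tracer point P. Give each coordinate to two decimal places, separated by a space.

A=(0,0), D=(4.00,0)
B = A + 3.00·(cos252°, sin252°) = (-0.9271, -2.8532)
|BD| = 5.6935
circle(B,5.00) ∩ circle(D,10.00): a=-3.7396, h=3.3189
  candidates: C₊=(-5.8264,-1.8551) cross=18.896; C₋=(-2.5001,-7.5993) cross=-18.896
  mode - wants cross < 0 → take C=(-2.5001,-7.5993) (cross=-18.896)
ex = (C−B)/|BC| = (-0.3146,-0.9492); ey = (0.9492,-0.3146)
P = B + 1.36·ex + -3.15·ey = (-4.3450,-3.1531)

-4.34 -3.15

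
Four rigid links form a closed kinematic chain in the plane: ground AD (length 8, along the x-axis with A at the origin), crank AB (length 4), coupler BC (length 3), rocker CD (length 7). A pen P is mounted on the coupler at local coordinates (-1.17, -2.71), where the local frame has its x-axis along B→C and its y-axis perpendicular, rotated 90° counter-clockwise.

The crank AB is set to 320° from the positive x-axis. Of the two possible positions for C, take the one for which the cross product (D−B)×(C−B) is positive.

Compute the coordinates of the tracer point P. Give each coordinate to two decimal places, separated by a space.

A=(0,0), D=(8.00,0)
B = A + 4.00·(cos320°, sin320°) = (3.0642, -2.5712)
|BD| = 5.5654
circle(B,3.00) ∩ circle(D,7.00): a=-0.8110, h=2.8883
  candidates: C₊=(1.0106,-0.3842) cross=16.074; C₋=(3.6793,-5.5074) cross=-16.074
  mode + wants cross > 0 → take C=(1.0106,-0.3842) (cross=16.074)
ex = (C−B)/|BC| = (-0.6845,0.7290); ey = (-0.7290,-0.6845)
P = B + -1.17·ex + -2.71·ey = (5.8406,-1.5689)

5.84 -1.57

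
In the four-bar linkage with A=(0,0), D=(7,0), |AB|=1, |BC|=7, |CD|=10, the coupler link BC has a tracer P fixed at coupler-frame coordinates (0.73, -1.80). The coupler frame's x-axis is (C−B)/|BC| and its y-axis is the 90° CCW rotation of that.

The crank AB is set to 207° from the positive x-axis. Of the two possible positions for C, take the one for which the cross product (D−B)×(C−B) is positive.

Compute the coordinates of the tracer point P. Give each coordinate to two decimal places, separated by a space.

0.94 0.19

A=(0,0), D=(7.00,0)
B = A + 1.00·(cos207°, sin207°) = (-0.8910, -0.4540)
|BD| = 7.9041
circle(B,7.00) ∩ circle(D,10.00): a=0.7258, h=6.9623
  candidates: C₊=(-0.5663,6.5385) cross=55.030; C₋=(0.2335,-7.3631) cross=-55.030
  mode + wants cross > 0 → take C=(-0.5663,6.5385) (cross=55.030)
ex = (C−B)/|BC| = (0.0464,0.9989); ey = (-0.9989,0.0464)
P = B + 0.73·ex + -1.80·ey = (0.9409,0.1917)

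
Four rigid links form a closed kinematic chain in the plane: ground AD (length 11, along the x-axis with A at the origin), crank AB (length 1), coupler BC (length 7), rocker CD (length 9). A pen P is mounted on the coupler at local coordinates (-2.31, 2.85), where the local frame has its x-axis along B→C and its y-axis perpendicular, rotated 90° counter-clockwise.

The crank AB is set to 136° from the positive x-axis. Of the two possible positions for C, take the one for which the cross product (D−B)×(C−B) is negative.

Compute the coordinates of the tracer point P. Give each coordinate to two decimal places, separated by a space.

A=(0,0), D=(11.00,0)
B = A + 1.00·(cos136°, sin136°) = (-0.7193, 0.6947)
|BD| = 11.7399
circle(B,7.00) ∩ circle(D,9.00): a=4.5071, h=5.3560
  candidates: C₊=(4.0968,5.7745) cross=62.878; C₋=(3.4629,-4.9186) cross=-62.878
  mode - wants cross < 0 → take C=(3.4629,-4.9186) (cross=-62.878)
ex = (C−B)/|BC| = (0.5975,-0.8019); ey = (0.8019,0.5975)
P = B + -2.31·ex + 2.85·ey = (0.1859,4.2498)

0.19 4.25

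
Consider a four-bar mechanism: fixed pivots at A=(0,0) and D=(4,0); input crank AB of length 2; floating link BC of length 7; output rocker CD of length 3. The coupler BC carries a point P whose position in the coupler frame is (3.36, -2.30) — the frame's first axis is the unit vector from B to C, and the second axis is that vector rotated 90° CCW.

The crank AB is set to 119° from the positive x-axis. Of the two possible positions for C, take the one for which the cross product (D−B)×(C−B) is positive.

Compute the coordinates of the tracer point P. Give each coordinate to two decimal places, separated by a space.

2.54 -0.32

A=(0,0), D=(4.00,0)
B = A + 2.00·(cos119°, sin119°) = (-0.9696, 1.7492)
|BD| = 5.2685
circle(B,7.00) ∩ circle(D,3.00): a=6.4304, h=2.7659
  candidates: C₊=(6.0143,2.2232) cross=14.572; C₋=(4.1777,-2.9947) cross=-14.572
  mode + wants cross > 0 → take C=(6.0143,2.2232) (cross=14.572)
ex = (C−B)/|BC| = (0.9977,0.0677); ey = (-0.0677,0.9977)
P = B + 3.36·ex + -2.30·ey = (2.5384,-0.3180)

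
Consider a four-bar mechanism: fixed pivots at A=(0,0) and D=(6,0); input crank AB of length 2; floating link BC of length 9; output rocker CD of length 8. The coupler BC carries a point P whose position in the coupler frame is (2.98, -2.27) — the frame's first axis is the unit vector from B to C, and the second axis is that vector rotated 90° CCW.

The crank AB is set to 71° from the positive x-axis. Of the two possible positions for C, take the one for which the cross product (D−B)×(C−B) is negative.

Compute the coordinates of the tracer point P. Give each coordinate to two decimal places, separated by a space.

-1.11 -1.42

A=(0,0), D=(6.00,0)
B = A + 2.00·(cos71°, sin71°) = (0.6511, 1.8910)
|BD| = 5.6733
circle(B,9.00) ∩ circle(D,8.00): a=4.3349, h=7.8872
  candidates: C₊=(7.3671,7.8823) cross=44.747; C₋=(2.1091,-6.9901) cross=-44.747
  mode - wants cross < 0 → take C=(2.1091,-6.9901) (cross=-44.747)
ex = (C−B)/|BC| = (0.1620,-0.9868); ey = (0.9868,0.1620)
P = B + 2.98·ex + -2.27·ey = (-1.1061,-1.4173)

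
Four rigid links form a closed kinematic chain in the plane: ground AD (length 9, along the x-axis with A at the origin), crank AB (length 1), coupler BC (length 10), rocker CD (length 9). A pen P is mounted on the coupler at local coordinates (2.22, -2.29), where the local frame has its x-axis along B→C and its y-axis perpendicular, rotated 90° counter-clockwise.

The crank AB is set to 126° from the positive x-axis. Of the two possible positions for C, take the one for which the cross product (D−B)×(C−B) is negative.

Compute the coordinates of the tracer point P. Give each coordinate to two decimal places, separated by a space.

-1.43 -2.27

A=(0,0), D=(9.00,0)
B = A + 1.00·(cos126°, sin126°) = (-0.5878, 0.8090)
|BD| = 9.6219
circle(B,10.00) ∩ circle(D,9.00): a=5.7983, h=8.1474
  candidates: C₊=(5.8750,8.4400) cross=78.393; C₋=(4.5049,-7.7971) cross=-78.393
  mode - wants cross < 0 → take C=(4.5049,-7.7971) (cross=-78.393)
ex = (C−B)/|BC| = (0.5093,-0.8606); ey = (0.8606,0.5093)
P = B + 2.22·ex + -2.29·ey = (-1.4280,-2.2678)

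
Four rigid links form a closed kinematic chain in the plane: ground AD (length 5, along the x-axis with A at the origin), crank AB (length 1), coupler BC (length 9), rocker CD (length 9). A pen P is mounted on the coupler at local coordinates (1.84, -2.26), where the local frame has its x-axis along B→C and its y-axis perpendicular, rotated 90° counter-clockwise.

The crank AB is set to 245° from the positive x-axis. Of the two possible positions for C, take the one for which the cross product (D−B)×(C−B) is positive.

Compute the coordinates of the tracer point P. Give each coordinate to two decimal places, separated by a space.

2.08 0.59

A=(0,0), D=(5.00,0)
B = A + 1.00·(cos245°, sin245°) = (-0.4226, -0.9063)
|BD| = 5.4978
circle(B,9.00) ∩ circle(D,9.00): a=2.7489, h=8.5699
  candidates: C₊=(0.8760,7.9995) cross=47.116; C₋=(3.7014,-8.9058) cross=-47.116
  mode + wants cross > 0 → take C=(0.8760,7.9995) (cross=47.116)
ex = (C−B)/|BC| = (0.1443,0.9895); ey = (-0.9895,0.1443)
P = B + 1.84·ex + -2.26·ey = (2.0792,0.5884)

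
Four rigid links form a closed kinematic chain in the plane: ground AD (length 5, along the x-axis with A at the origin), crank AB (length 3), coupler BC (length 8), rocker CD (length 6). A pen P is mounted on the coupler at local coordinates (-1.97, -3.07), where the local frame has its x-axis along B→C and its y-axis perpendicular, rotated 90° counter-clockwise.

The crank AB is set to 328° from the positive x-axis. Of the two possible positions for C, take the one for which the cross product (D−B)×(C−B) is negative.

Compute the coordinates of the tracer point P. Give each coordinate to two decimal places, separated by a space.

A=(0,0), D=(5.00,0)
B = A + 3.00·(cos328°, sin328°) = (2.5441, -1.5898)
|BD| = 2.9255
circle(B,8.00) ∩ circle(D,6.00): a=6.2483, h=4.9959
  candidates: C₊=(5.0745,5.9995) cross=14.616; C₋=(10.5042,-2.3883) cross=-14.616
  mode - wants cross < 0 → take C=(10.5042,-2.3883) (cross=-14.616)
ex = (C−B)/|BC| = (0.9950,-0.0998); ey = (0.0998,0.9950)
P = B + -1.97·ex + -3.07·ey = (0.2776,-4.4478)

0.28 -4.45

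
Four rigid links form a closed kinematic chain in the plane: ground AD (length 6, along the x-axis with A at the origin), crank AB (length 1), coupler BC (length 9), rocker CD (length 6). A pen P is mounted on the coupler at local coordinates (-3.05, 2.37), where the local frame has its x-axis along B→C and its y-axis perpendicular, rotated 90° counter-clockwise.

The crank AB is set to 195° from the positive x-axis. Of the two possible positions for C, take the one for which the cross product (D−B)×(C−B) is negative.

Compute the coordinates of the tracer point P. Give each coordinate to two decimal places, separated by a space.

A=(0,0), D=(6.00,0)
B = A + 1.00·(cos195°, sin195°) = (-0.9659, -0.2588)
|BD| = 6.9707
circle(B,9.00) ∩ circle(D,6.00): a=6.7131, h=5.9945
  candidates: C₊=(5.5200,5.9808) cross=41.786; C₋=(5.9652,-5.9999) cross=-41.786
  mode - wants cross < 0 → take C=(5.9652,-5.9999) (cross=-41.786)
ex = (C−B)/|BC| = (0.7701,-0.6379); ey = (0.6379,0.7701)
P = B + -3.05·ex + 2.37·ey = (-1.8030,3.5120)

-1.80 3.51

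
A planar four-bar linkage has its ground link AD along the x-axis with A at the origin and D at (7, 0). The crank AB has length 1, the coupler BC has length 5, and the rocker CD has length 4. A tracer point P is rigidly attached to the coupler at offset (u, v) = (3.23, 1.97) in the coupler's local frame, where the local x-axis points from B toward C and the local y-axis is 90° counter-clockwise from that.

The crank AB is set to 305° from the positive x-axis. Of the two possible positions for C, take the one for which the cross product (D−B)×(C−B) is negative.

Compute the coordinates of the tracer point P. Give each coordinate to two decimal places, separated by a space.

4.36 -0.78

A=(0,0), D=(7.00,0)
B = A + 1.00·(cos305°, sin305°) = (0.5736, -0.8192)
|BD| = 6.4784
circle(B,5.00) ∩ circle(D,4.00): a=3.9338, h=3.0863
  candidates: C₊=(4.0856,2.7397) cross=19.994; C₋=(4.8661,-3.3832) cross=-19.994
  mode - wants cross < 0 → take C=(4.8661,-3.3832) (cross=-19.994)
ex = (C−B)/|BC| = (0.8585,-0.5128); ey = (0.5128,0.8585)
P = B + 3.23·ex + 1.97·ey = (4.3568,-0.7843)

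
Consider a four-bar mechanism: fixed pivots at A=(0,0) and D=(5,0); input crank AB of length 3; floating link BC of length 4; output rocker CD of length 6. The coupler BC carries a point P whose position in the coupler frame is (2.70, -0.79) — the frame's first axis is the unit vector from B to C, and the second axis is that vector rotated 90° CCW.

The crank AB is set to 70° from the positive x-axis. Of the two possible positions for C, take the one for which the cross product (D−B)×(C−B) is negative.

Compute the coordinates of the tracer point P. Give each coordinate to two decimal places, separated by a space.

A=(0,0), D=(5.00,0)
B = A + 3.00·(cos70°, sin70°) = (1.0261, 2.8191)
|BD| = 4.8723
circle(B,4.00) ∩ circle(D,6.00): a=0.3837, h=3.9816
  candidates: C₊=(3.6427,5.8445) cross=19.399; C₋=(-0.9646,-0.6504) cross=-19.399
  mode - wants cross < 0 → take C=(-0.9646,-0.6504) (cross=-19.399)
ex = (C−B)/|BC| = (-0.4977,-0.8674); ey = (0.8674,-0.4977)
P = B + 2.70·ex + -0.79·ey = (-1.0029,0.8704)

-1.00 0.87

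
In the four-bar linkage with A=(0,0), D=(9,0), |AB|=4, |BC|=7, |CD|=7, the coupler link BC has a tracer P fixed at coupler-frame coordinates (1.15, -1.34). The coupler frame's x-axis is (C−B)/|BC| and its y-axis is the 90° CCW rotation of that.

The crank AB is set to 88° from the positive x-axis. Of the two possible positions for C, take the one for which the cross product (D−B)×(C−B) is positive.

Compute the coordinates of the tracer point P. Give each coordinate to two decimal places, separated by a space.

1.70 3.18

A=(0,0), D=(9.00,0)
B = A + 4.00·(cos88°, sin88°) = (0.1396, 3.9976)
|BD| = 9.7205
circle(B,7.00) ∩ circle(D,7.00): a=4.8602, h=5.0377
  candidates: C₊=(6.6416,6.5907) cross=48.969; C₋=(2.4980,-2.5932) cross=-48.969
  mode + wants cross > 0 → take C=(6.6416,6.5907) (cross=48.969)
ex = (C−B)/|BC| = (0.9289,0.3705); ey = (-0.3705,0.9289)
P = B + 1.15·ex + -1.34·ey = (1.7042,3.1789)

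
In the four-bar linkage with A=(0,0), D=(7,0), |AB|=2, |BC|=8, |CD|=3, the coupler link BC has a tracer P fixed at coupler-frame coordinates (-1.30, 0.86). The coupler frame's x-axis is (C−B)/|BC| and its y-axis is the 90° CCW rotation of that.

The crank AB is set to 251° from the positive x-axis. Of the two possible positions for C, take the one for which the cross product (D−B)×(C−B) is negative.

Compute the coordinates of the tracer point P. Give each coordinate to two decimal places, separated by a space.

A=(0,0), D=(7.00,0)
B = A + 2.00·(cos251°, sin251°) = (-0.6511, -1.8910)
|BD| = 7.8814
circle(B,8.00) ∩ circle(D,3.00): a=7.4299, h=2.9658
  candidates: C₊=(5.8501,2.7709) cross=23.375; C₋=(7.2734,-2.9875) cross=-23.375
  mode - wants cross < 0 → take C=(7.2734,-2.9875) (cross=-23.375)
ex = (C−B)/|BC| = (0.9906,-0.1371); ey = (0.1371,0.9906)
P = B + -1.30·ex + 0.86·ey = (-1.8210,-0.8610)

-1.82 -0.86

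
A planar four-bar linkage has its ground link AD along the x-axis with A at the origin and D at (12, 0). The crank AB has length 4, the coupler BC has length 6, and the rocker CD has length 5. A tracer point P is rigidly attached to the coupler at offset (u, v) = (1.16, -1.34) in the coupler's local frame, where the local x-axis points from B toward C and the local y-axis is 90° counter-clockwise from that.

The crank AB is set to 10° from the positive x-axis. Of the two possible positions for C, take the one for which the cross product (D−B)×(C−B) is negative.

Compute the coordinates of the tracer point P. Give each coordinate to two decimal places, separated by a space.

3.87 -1.08

A=(0,0), D=(12.00,0)
B = A + 4.00·(cos10°, sin10°) = (3.9392, 0.6946)
|BD| = 8.0906
circle(B,6.00) ∩ circle(D,5.00): a=4.7251, h=3.6977
  candidates: C₊=(8.9644,3.9730) cross=29.917; C₋=(8.3294,-3.3952) cross=-29.917
  mode - wants cross < 0 → take C=(8.3294,-3.3952) (cross=-29.917)
ex = (C−B)/|BC| = (0.7317,-0.6816); ey = (0.6816,0.7317)
P = B + 1.16·ex + -1.34·ey = (3.8746,-1.0766)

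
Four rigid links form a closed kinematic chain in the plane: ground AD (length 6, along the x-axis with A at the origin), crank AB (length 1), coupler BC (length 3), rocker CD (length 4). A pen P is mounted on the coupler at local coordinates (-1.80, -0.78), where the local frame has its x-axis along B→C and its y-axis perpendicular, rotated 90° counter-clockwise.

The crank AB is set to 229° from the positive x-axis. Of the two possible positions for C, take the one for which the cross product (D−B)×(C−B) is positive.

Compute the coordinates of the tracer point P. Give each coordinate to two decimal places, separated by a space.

-1.93 -2.25

A=(0,0), D=(6.00,0)
B = A + 1.00·(cos229°, sin229°) = (-0.6561, -0.7547)
|BD| = 6.6987
circle(B,3.00) ∩ circle(D,4.00): a=2.8269, h=1.0044
  candidates: C₊=(2.0396,0.5618) cross=6.728; C₋=(2.2660,-1.4342) cross=-6.728
  mode + wants cross > 0 → take C=(2.0396,0.5618) (cross=6.728)
ex = (C−B)/|BC| = (0.8986,0.4388); ey = (-0.4388,0.8986)
P = B + -1.80·ex + -0.78·ey = (-1.9312,-2.2455)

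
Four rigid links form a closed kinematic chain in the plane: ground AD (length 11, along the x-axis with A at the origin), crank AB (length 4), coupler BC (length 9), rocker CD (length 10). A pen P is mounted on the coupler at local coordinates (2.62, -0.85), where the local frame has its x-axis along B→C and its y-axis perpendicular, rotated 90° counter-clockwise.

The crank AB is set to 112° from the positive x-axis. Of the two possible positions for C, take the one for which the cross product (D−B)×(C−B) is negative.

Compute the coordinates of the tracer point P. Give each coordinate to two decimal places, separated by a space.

-1.23 0.97

A=(0,0), D=(11.00,0)
B = A + 4.00·(cos112°, sin112°) = (-1.4984, 3.7087)
|BD| = 13.0371
circle(B,9.00) ∩ circle(D,10.00): a=5.7898, h=6.8904
  candidates: C₊=(6.0124,8.6674) cross=89.831; C₋=(2.0920,-4.5441) cross=-89.831
  mode - wants cross < 0 → take C=(2.0920,-4.5441) (cross=-89.831)
ex = (C−B)/|BC| = (0.3989,-0.9170); ey = (0.9170,0.3989)
P = B + 2.62·ex + -0.85·ey = (-1.2326,0.9672)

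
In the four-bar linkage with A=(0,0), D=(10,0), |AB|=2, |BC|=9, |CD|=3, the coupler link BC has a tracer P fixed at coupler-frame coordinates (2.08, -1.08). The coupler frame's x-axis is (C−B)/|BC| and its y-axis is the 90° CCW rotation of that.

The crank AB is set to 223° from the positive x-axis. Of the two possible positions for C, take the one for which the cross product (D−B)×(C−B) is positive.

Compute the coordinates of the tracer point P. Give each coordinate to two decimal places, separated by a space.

A=(0,0), D=(10.00,0)
B = A + 2.00·(cos223°, sin223°) = (-1.4627, -1.3640)
|BD| = 11.5436
circle(B,9.00) ∩ circle(D,3.00): a=8.8904, h=1.4002
  candidates: C₊=(7.2000,1.0769) cross=16.164; C₋=(7.5309,-1.7039) cross=-16.164
  mode + wants cross > 0 → take C=(7.2000,1.0769) (cross=16.164)
ex = (C−B)/|BC| = (0.9625,0.2712); ey = (-0.2712,0.9625)
P = B + 2.08·ex + -1.08·ey = (0.8322,-1.8394)

0.83 -1.84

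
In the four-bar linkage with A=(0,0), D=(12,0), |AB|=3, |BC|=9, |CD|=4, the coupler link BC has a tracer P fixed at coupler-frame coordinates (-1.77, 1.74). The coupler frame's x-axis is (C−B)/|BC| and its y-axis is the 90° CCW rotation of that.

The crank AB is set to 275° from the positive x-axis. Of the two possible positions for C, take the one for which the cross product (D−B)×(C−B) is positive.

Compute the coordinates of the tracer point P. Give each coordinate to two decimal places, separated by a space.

-2.12 -2.29

A=(0,0), D=(12.00,0)
B = A + 3.00·(cos275°, sin275°) = (0.2615, -2.9886)
|BD| = 12.1130
circle(B,9.00) ∩ circle(D,4.00): a=8.7396, h=2.1494
  candidates: C₊=(8.2005,1.2506) cross=26.036; C₋=(9.2612,-2.9153) cross=-26.036
  mode + wants cross > 0 → take C=(8.2005,1.2506) (cross=26.036)
ex = (C−B)/|BC| = (0.8821,0.4710); ey = (-0.4710,0.8821)
P = B + -1.77·ex + 1.74·ey = (-2.1195,-2.2874)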